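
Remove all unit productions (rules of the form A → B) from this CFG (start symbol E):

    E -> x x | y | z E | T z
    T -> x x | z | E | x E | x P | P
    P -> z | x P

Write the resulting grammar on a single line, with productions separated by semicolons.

Unit pairs: T ⇒* {E, P}.
Replace each nonterminal's rules with the union of the non-unit rules of every nonterminal it unit-derives.

E -> x x | y | z E | T z; T -> x x | y | z E | T z | z | x P | x E; P -> z | x P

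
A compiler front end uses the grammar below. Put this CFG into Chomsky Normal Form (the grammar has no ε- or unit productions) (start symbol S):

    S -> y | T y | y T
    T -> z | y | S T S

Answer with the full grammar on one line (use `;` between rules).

Introduce a nonterminal for each terminal appearing in a rule of length ≥ 2: X1 → y.
Binarize each right-hand side of length ≥ 3 by chaining fresh nonterminals (Y1, Y2, …): affected rules were T → S T S.

S -> y | T X1 | X1 T; T -> z | y | S Y1; X1 -> y; Y1 -> T S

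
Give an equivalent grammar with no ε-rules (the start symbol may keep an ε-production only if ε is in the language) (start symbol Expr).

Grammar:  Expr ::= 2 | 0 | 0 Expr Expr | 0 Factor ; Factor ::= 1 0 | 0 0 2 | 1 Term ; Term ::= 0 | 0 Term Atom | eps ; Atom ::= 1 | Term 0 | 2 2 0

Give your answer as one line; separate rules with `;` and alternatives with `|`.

Expr ::= 2 | 0 | 0 Expr Expr | 0 Factor; Factor ::= 1 0 | 0 0 2 | 1 Term | 1; Term ::= 0 | 0 Term Atom | 0 Atom; Atom ::= 1 | Term 0 | 0 | 2 2 0

The nullable symbols are {Term}.
ε ∉ L(G), so no ε-production is kept.
For each production, add variants omitting each subset of nullable occurrences: Factor → 1 Term gives 1 Term | 1. Term → 0 Term Atom gives 0 Term Atom | 0 Atom. Atom → Term 0 gives Term 0 | 0.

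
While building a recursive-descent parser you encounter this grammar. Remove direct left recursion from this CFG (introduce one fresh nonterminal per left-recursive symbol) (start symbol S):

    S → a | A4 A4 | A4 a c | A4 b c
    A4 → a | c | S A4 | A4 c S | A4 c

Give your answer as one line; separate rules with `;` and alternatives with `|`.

S → a | A4 A4 | A4 a c | A4 b c; A4 → a A4' | c A4' | S A4 A4'; A4' → c S A4' | c A4' | ε

Left recursion appears on A4.
For A4: α = {c S, c}, β = {a, c, S A4}. Rewrite as A4 → β A4' and A4' → α A4' | ε.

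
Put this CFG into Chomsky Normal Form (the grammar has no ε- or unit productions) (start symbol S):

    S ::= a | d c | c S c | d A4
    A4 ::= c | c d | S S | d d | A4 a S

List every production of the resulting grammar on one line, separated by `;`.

S ::= a | X1 X2 | X2 Y1 | X1 A4; A4 ::= c | X2 X1 | S S | X1 X1 | A4 Y2; X1 ::= d; X2 ::= c; X3 ::= a; Y1 ::= S X2; Y2 ::= X3 S

Introduce a nonterminal for each terminal appearing in a rule of length ≥ 2: X1 → d, X2 → c, X3 → a.
Binarize each right-hand side of length ≥ 3 by chaining fresh nonterminals (Y1, Y2, …): affected rules were S → X2 S X2; A4 → A4 X3 S.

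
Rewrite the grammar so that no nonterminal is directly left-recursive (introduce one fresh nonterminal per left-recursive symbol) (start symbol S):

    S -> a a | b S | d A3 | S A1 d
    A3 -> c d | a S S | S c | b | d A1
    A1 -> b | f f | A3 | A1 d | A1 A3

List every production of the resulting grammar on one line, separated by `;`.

Left recursion appears on S, A1.
For S: α = {A1 d}, β = {a a, b S, d A3}. Rewrite as S → β S' and S' → α S' | ε.
For A1: α = {d, A3}, β = {b, f f, A3}. Rewrite as A1 → β A1' and A1' → α A1' | ε.

S -> a a S' | b S S' | d A3 S'; A3 -> c d | a S S | S c | b | d A1; A1 -> b A1' | f f A1' | A3 A1'; S' -> A1 d S' | ε; A1' -> d A1' | A3 A1' | ε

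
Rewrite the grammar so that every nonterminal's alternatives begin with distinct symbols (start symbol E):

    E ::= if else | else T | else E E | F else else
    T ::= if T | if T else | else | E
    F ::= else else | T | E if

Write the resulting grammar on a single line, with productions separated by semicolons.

E has alternatives sharing prefix 'else': factor to E → else E' with E' → T | E E.
T has alternatives sharing prefix 'if T': factor to T → if T T' with T' → ε | else.

E ::= if else | F else else | else E'; T ::= else | E | if T T'; F ::= else else | T | E if; E' ::= T | E E; T' ::= eps | else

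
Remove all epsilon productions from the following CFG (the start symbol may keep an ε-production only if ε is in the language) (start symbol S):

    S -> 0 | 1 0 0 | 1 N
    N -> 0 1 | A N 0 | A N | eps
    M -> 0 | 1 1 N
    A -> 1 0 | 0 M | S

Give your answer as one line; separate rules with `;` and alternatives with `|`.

Nullable set = {N}.
ε ∉ L(G), so no ε-production is kept.
Add the nullable-subset variants: S → 1 N gives 1 N | 1. N → A N 0 gives A N 0 | A 0. N → A N gives A N | A. M → 1 1 N gives 1 1 N | 1 1.

S -> 0 | 1 0 0 | 1 N | 1; N -> 0 1 | A N 0 | A 0 | A N | A; M -> 0 | 1 1 N | 1 1; A -> 1 0 | 0 M | S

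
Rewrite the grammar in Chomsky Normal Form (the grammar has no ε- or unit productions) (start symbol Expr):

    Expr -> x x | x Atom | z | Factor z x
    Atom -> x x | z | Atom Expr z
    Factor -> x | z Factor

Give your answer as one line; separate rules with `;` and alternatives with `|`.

Expr -> X1 X1 | X1 Atom | z | Factor Y1; Atom -> X1 X1 | z | Atom Y2; Factor -> x | X2 Factor; X1 -> x; X2 -> z; Y1 -> X2 X1; Y2 -> Expr X2

Introduce a nonterminal for each terminal appearing in a rule of length ≥ 2: X1 → x, X2 → z.
Binarize each right-hand side of length ≥ 3 by chaining fresh nonterminals (Y1, Y2, …): affected rules were Expr → Factor X2 X1; Atom → Atom Expr X2.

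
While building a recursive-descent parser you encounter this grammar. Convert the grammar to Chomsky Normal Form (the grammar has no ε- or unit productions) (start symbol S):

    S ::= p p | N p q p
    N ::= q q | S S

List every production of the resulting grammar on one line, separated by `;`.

Introduce a nonterminal for each terminal appearing in a rule of length ≥ 2: X1 → p, X2 → q.
Binarize each right-hand side of length ≥ 3 by chaining fresh nonterminals (Y1, Y2, …): affected rules were S → N X1 X2 X1.

S ::= X1 X1 | N Y1; N ::= X2 X2 | S S; X1 ::= p; X2 ::= q; Y1 ::= X1 Y2; Y2 ::= X2 X1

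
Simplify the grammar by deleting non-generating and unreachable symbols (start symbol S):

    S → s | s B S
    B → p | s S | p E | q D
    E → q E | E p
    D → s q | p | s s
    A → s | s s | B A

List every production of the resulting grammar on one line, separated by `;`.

S → s | s B S; B → p | s S | q D; D → s q | p | s s

Generating nonterminals: {A, B, D, S}.
Reachable from S after that: {B, D, S}.
Removed useless symbols: {A, E} and every production mentioning them.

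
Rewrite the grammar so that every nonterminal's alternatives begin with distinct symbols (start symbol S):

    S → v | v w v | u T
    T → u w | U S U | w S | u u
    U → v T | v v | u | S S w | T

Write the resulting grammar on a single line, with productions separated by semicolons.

S has alternatives sharing prefix 'v': factor to S → v S' with S' → ε | w v.
T has alternatives sharing prefix 'u': factor to T → u T' with T' → w | u.
U has alternatives sharing prefix 'v': factor to U → v U' with U' → T | v.

S → u T | v S'; T → U S U | w S | u T'; U → u | S S w | T | v U'; S' → eps | w v; T' → w | u; U' → T | v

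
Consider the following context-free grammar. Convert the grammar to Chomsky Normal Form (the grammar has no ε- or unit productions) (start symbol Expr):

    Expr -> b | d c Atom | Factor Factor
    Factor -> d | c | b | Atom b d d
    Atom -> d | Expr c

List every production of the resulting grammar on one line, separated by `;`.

Introduce a nonterminal for each terminal appearing in a rule of length ≥ 2: X1 → d, X2 → c, X3 → b.
Binarize each right-hand side of length ≥ 3 by chaining fresh nonterminals (Y1, Y2, …): affected rules were Expr → X1 X2 Atom; Factor → Atom X3 X1 X1.

Expr -> b | X1 Y1 | Factor Factor; Factor -> d | c | b | Atom Y2; Atom -> d | Expr X2; X1 -> d; X2 -> c; X3 -> b; Y1 -> X2 Atom; Y2 -> X3 Y3; Y3 -> X1 X1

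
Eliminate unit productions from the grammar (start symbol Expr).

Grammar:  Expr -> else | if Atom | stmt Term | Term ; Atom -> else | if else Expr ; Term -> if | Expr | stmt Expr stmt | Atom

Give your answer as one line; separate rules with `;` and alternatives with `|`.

Expr -> if | stmt Expr stmt | else | if else Expr | if Atom | stmt Term; Atom -> else | if else Expr; Term -> if | stmt Expr stmt | else | if else Expr | if Atom | stmt Term

Unit pairs: Expr ⇒* {Atom, Term}; Term ⇒* {Atom, Expr}.
For each unit pair (A, B), copy every non-unit production of B to A, then drop all unit productions.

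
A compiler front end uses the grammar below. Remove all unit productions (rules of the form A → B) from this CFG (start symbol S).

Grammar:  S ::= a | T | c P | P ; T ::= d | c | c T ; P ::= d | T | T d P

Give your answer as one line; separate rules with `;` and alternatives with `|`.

S ::= a | c P | d | T d P | c | c T; T ::= d | c | c T; P ::= d | T d P | c | c T

Unit pairs: P ⇒* {T}; S ⇒* {P, T}.
For each unit pair (A, B), copy every non-unit production of B to A, then drop all unit productions.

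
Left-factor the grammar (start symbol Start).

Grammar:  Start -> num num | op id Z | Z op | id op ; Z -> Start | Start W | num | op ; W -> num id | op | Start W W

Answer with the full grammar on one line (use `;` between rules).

Z has alternatives sharing prefix 'Start': factor to Z → Start Z1 with Z1 → ε | W.

Start -> num num | op id Z | Z op | id op; Z -> num | op | Start Z1; W -> num id | op | Start W W; Z1 -> ε | W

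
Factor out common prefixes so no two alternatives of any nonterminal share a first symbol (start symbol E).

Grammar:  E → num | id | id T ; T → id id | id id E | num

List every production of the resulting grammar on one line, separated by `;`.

E has alternatives sharing prefix 'id': factor to E → id E' with E' → ε | T.
T has alternatives sharing prefix 'id id': factor to T → id id T' with T' → ε | E.

E → num | id E'; T → num | id id T'; E' → ε | T; T' → ε | E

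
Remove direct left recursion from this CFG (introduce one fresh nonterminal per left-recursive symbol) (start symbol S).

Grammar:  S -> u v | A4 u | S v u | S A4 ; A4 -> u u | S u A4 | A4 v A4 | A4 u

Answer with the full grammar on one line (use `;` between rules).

S, A4 are directly left-recursive.
For S: α = {v u, A4}, β = {u v, A4 u}. Rewrite as S → β S' and S' → α S' | ε.
For A4: α = {v A4, u}, β = {u u, S u A4}. Rewrite as A4 → β A4' and A4' → α A4' | ε.

S -> u v S' | A4 u S'; A4 -> u u A4' | S u A4 A4'; S' -> v u S' | A4 S' | ε; A4' -> v A4 A4' | u A4' | ε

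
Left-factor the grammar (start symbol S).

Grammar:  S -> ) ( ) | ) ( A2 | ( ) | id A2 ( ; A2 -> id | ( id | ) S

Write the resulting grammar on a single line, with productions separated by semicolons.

S -> ( ) | id A2 ( | ) ( S'; A2 -> id | ( id | ) S; S' -> ) | A2

S has alternatives sharing prefix ') (': factor to S → ) ( S' with S' → ) | A2.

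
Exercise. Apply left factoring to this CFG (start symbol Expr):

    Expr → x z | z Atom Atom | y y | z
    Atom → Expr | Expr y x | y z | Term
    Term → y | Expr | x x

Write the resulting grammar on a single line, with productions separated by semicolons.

Expr has alternatives sharing prefix 'z': factor to Expr → z Expr1 with Expr1 → Atom Atom | ε.
Atom has alternatives sharing prefix 'Expr': factor to Atom → Expr Atom1 with Atom1 → ε | y x.

Expr → x z | y y | z Expr1; Atom → y z | Term | Expr Atom1; Term → y | Expr | x x; Expr1 → Atom Atom | ε; Atom1 → ε | y x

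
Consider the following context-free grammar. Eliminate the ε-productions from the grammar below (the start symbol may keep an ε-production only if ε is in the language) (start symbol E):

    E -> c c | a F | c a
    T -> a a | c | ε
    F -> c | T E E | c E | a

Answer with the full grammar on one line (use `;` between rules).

Nullable set = {T}.
ε ∉ L(G), so no ε-production is kept.
Add the nullable-subset variants: F → T E E gives T E E | E E.

E -> c c | a F | c a; T -> a a | c; F -> c | T E E | E E | c E | a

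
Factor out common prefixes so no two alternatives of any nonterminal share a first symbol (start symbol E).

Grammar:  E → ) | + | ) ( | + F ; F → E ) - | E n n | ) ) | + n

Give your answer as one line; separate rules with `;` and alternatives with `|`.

E has alternatives sharing prefix ')': factor to E → ) E' with E' → ε | (.
E has alternatives sharing prefix '+': factor to E → + E'' with E'' → ε | F.
F has alternatives sharing prefix 'E': factor to F → E F' with F' → ) - | n n.

E → ) E' | + E''; F → ) ) | + n | E F'; E' → ε | (; E'' → ε | F; F' → ) - | n n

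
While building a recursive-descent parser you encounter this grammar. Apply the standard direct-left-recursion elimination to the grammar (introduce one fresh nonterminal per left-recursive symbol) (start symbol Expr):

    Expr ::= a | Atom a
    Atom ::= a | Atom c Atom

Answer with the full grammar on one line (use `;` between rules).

Expr ::= a | Atom a; Atom ::= a Atom1; Atom1 ::= c Atom Atom1 | ε

Directly left-recursive nonterminal: Atom.
For Atom: α = {c Atom}, β = {a}. Rewrite as Atom → β Atom1 and Atom1 → α Atom1 | ε.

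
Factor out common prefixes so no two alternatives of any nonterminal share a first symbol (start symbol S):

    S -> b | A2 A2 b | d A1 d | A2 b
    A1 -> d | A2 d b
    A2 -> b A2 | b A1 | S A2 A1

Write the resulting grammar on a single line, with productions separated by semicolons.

S -> b | d A1 d | A2 S'; A1 -> d | A2 d b; A2 -> S A2 A1 | b A2'; S' -> A2 b | b; A2' -> A2 | A1

S has alternatives sharing prefix 'A2': factor to S → A2 S' with S' → A2 b | b.
A2 has alternatives sharing prefix 'b': factor to A2 → b A2' with A2' → A2 | A1.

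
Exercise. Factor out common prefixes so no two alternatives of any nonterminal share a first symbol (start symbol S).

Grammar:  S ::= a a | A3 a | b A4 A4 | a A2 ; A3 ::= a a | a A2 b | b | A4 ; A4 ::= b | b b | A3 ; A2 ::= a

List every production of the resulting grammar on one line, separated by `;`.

S has alternatives sharing prefix 'a': factor to S → a S' with S' → a | A2.
A3 has alternatives sharing prefix 'a': factor to A3 → a A3' with A3' → a | A2 b.
A4 has alternatives sharing prefix 'b': factor to A4 → b A4' with A4' → ε | b.

S ::= A3 a | b A4 A4 | a S'; A3 ::= b | A4 | a A3'; A4 ::= A3 | b A4'; A2 ::= a; S' ::= a | A2; A3' ::= a | A2 b; A4' ::= ε | b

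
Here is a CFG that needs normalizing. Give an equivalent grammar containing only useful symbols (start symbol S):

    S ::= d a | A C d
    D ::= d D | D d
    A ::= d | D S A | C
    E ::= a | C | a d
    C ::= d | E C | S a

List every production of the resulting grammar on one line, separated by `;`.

S ::= d a | A C d; A ::= d | C; E ::= a | C | a d; C ::= d | E C | S a

Generating nonterminals: {A, C, E, S}.
Reachable from S after that: {A, C, E, S}.
Removed useless symbols: {D} and every production mentioning them.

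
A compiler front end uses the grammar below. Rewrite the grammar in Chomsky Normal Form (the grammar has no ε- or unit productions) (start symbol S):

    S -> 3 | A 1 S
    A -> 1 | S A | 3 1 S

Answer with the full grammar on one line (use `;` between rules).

S -> 3 | A Y1; A -> 1 | S A | X2 Y2; X1 -> 1; X2 -> 3; Y1 -> X1 S; Y2 -> X1 S

Introduce a nonterminal for each terminal appearing in a rule of length ≥ 2: X1 → 1, X2 → 3.
Binarize each right-hand side of length ≥ 3 by chaining fresh nonterminals (Y1, Y2, …): affected rules were S → A X1 S; A → X2 X1 S.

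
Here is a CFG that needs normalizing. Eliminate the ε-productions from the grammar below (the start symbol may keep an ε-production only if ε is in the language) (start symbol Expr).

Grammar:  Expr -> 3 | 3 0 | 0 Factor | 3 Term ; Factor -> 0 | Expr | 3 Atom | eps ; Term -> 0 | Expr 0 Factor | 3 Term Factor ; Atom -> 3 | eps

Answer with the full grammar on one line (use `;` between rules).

The nullable symbols are {Atom, Factor}.
ε ∉ L(G), so no ε-production is kept.
Expand every rule over subsets of its nullable positions: Expr → 0 Factor gives 0 Factor | 0. Factor → 3 Atom gives 3 Atom | 3. Term → Expr 0 Factor gives Expr 0 Factor | Expr 0. Term → 3 Term Factor gives 3 Term Factor | 3 Term.

Expr -> 3 | 3 0 | 0 Factor | 0 | 3 Term; Factor -> 0 | Expr | 3 Atom | 3; Term -> 0 | Expr 0 Factor | Expr 0 | 3 Term Factor | 3 Term; Atom -> 3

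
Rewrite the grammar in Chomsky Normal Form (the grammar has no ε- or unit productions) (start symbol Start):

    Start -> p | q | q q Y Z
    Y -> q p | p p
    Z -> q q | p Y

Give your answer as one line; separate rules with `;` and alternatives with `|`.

Start -> p | q | X1 Y1; Y -> X1 X2 | X2 X2; Z -> X1 X1 | X2 Y; X1 -> q; X2 -> p; Y1 -> X1 Y2; Y2 -> Y Z

Introduce a nonterminal for each terminal appearing in a rule of length ≥ 2: X1 → q, X2 → p.
Binarize each right-hand side of length ≥ 3 by chaining fresh nonterminals (Y1, Y2, …): affected rules were Start → X1 X1 Y Z.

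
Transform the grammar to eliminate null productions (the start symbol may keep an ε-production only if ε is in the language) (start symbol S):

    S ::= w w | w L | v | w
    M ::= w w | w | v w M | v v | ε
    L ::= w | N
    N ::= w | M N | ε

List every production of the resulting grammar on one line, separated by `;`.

Nullable set = {L, M, N}.
ε ∉ L(G), so no ε-production is kept.
Expand every rule over subsets of its nullable positions: S → w L gives w L | w. M → v w M gives v w M | v w. N → M N gives M N | M.

S ::= w w | w L | w | v; M ::= w w | w | v w M | v w | v v; L ::= w | N; N ::= w | M N | M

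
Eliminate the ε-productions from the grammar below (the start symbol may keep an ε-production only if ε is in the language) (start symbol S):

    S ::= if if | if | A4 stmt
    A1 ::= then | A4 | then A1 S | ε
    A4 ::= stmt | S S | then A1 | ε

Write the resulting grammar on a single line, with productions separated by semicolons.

Nullable set = {A1, A4}.
ε ∉ L(G), so no ε-production is kept.
For each production, add variants omitting each subset of nullable occurrences: S → A4 stmt gives A4 stmt | stmt. A1 → then A1 S gives then A1 S | then S. A4 → then A1 gives then A1 | then.

S ::= if if | if | A4 stmt | stmt; A1 ::= then | A4 | then A1 S | then S; A4 ::= stmt | S S | then A1 | then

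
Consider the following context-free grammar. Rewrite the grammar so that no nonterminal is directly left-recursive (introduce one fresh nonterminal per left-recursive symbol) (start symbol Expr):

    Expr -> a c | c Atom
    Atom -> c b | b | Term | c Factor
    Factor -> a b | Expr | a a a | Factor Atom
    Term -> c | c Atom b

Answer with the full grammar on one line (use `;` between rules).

Expr -> a c | c Atom; Atom -> c b | b | Term | c Factor; Factor -> a b Factor1 | Expr Factor1 | a a a Factor1; Term -> c | c Atom b; Factor1 -> Atom Factor1 | ε

Directly left-recursive nonterminal: Factor.
For Factor: α = {Atom}, β = {a b, Expr, a a a}. Rewrite as Factor → β Factor1 and Factor1 → α Factor1 | ε.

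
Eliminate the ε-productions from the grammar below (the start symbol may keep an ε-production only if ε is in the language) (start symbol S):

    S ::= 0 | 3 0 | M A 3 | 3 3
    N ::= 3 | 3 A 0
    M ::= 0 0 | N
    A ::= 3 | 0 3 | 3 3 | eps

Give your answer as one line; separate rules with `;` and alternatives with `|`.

Nullable set = {A}.
ε ∉ L(G), so no ε-production is kept.
Add the nullable-subset variants: S → M A 3 gives M A 3 | M 3. N → 3 A 0 gives 3 A 0 | 3 0.

S ::= 0 | 3 0 | M A 3 | M 3 | 3 3; N ::= 3 | 3 A 0 | 3 0; M ::= 0 0 | N; A ::= 3 | 0 3 | 3 3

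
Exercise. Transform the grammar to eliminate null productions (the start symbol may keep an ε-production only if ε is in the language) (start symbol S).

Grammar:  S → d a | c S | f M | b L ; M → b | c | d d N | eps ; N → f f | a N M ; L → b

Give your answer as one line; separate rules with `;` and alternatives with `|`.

S → d a | c S | f M | f | b L; M → b | c | d d N; N → f f | a N M | a N; L → b

Nullable nonterminals: {M}.
ε ∉ L(G), so no ε-production is kept.
Expand every rule over subsets of its nullable positions: S → f M gives f M | f. N → a N M gives a N M | a N.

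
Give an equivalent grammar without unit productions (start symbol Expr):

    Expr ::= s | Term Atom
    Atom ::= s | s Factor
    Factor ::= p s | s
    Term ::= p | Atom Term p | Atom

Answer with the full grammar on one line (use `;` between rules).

Expr ::= s | Term Atom; Atom ::= s | s Factor; Factor ::= p s | s; Term ::= p | Atom Term p | s | s Factor

Unit pairs: Term ⇒* {Atom}.
For every A with A ⇒* B via unit rules, add B's non-unit alternatives to A; then delete every rule of the form X → Y.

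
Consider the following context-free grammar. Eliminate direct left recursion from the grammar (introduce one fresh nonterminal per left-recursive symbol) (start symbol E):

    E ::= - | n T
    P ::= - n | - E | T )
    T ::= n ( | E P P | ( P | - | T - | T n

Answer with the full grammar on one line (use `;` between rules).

Left recursion appears on T.
For T: α = {-, n}, β = {n (, E P P, ( P, -}. Rewrite as T → β T' and T' → α T' | ε.

E ::= - | n T; P ::= - n | - E | T ); T ::= n ( T' | E P P T' | ( P T' | - T'; T' ::= - T' | n T' | ε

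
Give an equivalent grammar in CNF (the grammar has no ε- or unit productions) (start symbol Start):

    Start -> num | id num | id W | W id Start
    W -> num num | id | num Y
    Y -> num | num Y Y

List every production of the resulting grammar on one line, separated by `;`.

Start -> num | X1 X2 | X1 W | W Y1; W -> X2 X2 | id | X2 Y; Y -> num | X2 Y2; X1 -> id; X2 -> num; Y1 -> X1 Start; Y2 -> Y Y

Introduce a nonterminal for each terminal appearing in a rule of length ≥ 2: X1 → id, X2 → num.
Binarize each right-hand side of length ≥ 3 by chaining fresh nonterminals (Y1, Y2, …): affected rules were Start → W X1 Start; Y → X2 Y Y.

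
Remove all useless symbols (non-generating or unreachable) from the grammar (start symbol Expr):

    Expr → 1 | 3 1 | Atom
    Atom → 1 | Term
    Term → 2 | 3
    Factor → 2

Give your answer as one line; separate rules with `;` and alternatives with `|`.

Generating nonterminals: {Atom, Expr, Factor, Term}.
Reachable from Expr after that: {Atom, Expr, Term}.
Removed useless symbols: {Factor} and every production mentioning them.

Expr → 1 | 3 1 | Atom; Atom → 1 | Term; Term → 2 | 3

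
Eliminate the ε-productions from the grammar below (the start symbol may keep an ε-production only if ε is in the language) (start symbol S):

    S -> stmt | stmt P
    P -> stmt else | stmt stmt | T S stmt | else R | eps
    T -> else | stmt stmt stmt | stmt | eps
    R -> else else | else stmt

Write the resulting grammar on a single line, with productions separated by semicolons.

S -> stmt | stmt P; P -> stmt else | stmt stmt | T S stmt | S stmt | else R; T -> else | stmt stmt stmt | stmt; R -> else else | else stmt

Nullable set = {P, T}.
ε ∉ L(G), so no ε-production is kept.
Expand every rule over subsets of its nullable positions: P → T S stmt gives T S stmt | S stmt.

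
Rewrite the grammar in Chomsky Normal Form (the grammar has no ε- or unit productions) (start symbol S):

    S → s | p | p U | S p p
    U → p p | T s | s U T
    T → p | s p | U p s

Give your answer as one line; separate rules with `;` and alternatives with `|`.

S → s | p | X1 U | S Y1; U → X1 X1 | T X2 | X2 Y2; T → p | X2 X1 | U Y3; X1 → p; X2 → s; Y1 → X1 X1; Y2 → U T; Y3 → X1 X2

Introduce a nonterminal for each terminal appearing in a rule of length ≥ 2: X1 → p, X2 → s.
Binarize each right-hand side of length ≥ 3 by chaining fresh nonterminals (Y1, Y2, …): affected rules were S → S X1 X1; U → X2 U T; T → U X1 X2.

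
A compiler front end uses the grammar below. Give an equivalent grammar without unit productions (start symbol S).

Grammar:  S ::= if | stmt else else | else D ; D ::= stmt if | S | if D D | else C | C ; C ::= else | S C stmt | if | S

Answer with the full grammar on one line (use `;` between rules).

S ::= if | stmt else else | else D; D ::= if | stmt else else | else D | else | S C stmt | stmt if | if D D | else C; C ::= else | S C stmt | if | stmt else else | else D

Unit pairs: C ⇒* {S}; D ⇒* {C, S}.
Replace each nonterminal's rules with the union of the non-unit rules of every nonterminal it unit-derives.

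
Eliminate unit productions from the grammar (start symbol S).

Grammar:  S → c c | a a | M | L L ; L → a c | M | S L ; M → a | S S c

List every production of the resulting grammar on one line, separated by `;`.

S → c c | a a | L L | a | S S c; L → a c | S L | a | S S c; M → a | S S c

Unit pairs: L ⇒* {M}; S ⇒* {M}.
For each unit pair (A, B), copy every non-unit production of B to A, then drop all unit productions.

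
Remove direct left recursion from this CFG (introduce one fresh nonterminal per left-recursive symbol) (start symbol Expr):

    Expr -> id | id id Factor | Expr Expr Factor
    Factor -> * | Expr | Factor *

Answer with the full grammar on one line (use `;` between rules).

Directly left-recursive nonterminals: Expr, Factor.
For Expr: α = {Expr Factor}, β = {id, id id Factor}. Rewrite as Expr → β Expr1 and Expr1 → α Expr1 | ε.
For Factor: α = {*}, β = {*, Expr}. Rewrite as Factor → β Factor1 and Factor1 → α Factor1 | ε.

Expr -> id Expr1 | id id Factor Expr1; Factor -> * Factor1 | Expr Factor1; Expr1 -> Expr Factor Expr1 | ε; Factor1 -> * Factor1 | ε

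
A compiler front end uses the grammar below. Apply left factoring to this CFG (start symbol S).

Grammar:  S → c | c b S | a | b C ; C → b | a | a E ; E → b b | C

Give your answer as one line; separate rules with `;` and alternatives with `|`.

S → a | b C | c S'; C → b | a C'; E → b b | C; S' → ε | b S; C' → ε | E

S has alternatives sharing prefix 'c': factor to S → c S' with S' → ε | b S.
C has alternatives sharing prefix 'a': factor to C → a C' with C' → ε | E.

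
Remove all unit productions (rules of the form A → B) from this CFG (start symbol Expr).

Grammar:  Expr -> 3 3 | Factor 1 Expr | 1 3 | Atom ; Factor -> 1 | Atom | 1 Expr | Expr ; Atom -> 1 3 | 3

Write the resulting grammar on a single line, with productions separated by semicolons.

Unit pairs: Expr ⇒* {Atom}; Factor ⇒* {Atom, Expr}.
Replace each nonterminal's rules with the union of the non-unit rules of every nonterminal it unit-derives.

Expr -> 1 3 | 3 | 3 3 | Factor 1 Expr; Factor -> 1 3 | 3 | 1 | 1 Expr | 3 3 | Factor 1 Expr; Atom -> 1 3 | 3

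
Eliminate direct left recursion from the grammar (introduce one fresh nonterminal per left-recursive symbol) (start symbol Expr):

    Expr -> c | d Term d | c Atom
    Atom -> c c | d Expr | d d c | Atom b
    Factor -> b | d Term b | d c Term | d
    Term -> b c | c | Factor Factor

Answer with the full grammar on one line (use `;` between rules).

Expr -> c | d Term d | c Atom; Atom -> c c Atom1 | d Expr Atom1 | d d c Atom1; Factor -> b | d Term b | d c Term | d; Term -> b c | c | Factor Factor; Atom1 -> b Atom1 | epsilon

Atom is directly left-recursive.
For Atom: α = {b}, β = {c c, d Expr, d d c}. Rewrite as Atom → β Atom1 and Atom1 → α Atom1 | ε.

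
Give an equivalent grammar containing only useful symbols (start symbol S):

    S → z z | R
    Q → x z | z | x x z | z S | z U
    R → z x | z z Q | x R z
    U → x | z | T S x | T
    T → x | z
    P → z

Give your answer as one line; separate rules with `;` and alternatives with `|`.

S → z z | R; Q → x z | z | x x z | z S | z U; R → z x | z z Q | x R z; U → x | z | T S x | T; T → x | z

Generating nonterminals: {P, Q, R, S, T, U}.
Reachable from S after that: {Q, R, S, T, U}.
Removed useless symbols: {P} and every production mentioning them.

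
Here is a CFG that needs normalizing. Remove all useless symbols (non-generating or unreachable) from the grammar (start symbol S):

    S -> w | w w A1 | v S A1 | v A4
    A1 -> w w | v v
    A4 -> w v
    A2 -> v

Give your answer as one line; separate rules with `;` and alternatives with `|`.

S -> w | w w A1 | v S A1 | v A4; A1 -> w w | v v; A4 -> w v

Generating nonterminals: {A1, A2, A4, S}.
Reachable from S after that: {A1, A4, S}.
Removed useless symbols: {A2} and every production mentioning them.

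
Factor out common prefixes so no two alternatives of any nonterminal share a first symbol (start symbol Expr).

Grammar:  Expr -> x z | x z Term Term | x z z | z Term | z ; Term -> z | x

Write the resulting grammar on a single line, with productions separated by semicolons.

Expr -> x z Expr1 | z Expr2; Term -> z | x; Expr1 -> ε | Term Term | z; Expr2 -> Term | ε

Expr has alternatives sharing prefix 'x z': factor to Expr → x z Expr1 with Expr1 → ε | Term Term | z.
Expr has alternatives sharing prefix 'z': factor to Expr → z Expr2 with Expr2 → Term | ε.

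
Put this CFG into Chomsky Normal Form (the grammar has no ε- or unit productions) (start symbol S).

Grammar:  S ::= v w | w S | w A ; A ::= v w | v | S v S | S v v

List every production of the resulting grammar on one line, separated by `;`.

Introduce a nonterminal for each terminal appearing in a rule of length ≥ 2: X1 → v, X2 → w.
Binarize each right-hand side of length ≥ 3 by chaining fresh nonterminals (Y1, Y2, …): affected rules were A → S X1 S; A → S X1 X1.

S ::= X1 X2 | X2 S | X2 A; A ::= X1 X2 | v | S Y1 | S Y2; X1 ::= v; X2 ::= w; Y1 ::= X1 S; Y2 ::= X1 X1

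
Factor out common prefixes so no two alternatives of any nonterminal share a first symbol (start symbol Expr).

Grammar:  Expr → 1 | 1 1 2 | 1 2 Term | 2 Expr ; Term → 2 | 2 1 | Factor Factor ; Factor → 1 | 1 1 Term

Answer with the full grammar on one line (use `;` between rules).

Expr → 2 Expr | 1 Expr1; Term → Factor Factor | 2 Term1; Factor → 1 Factor1; Expr1 → ε | 1 2 | 2 Term; Term1 → ε | 1; Factor1 → ε | 1 Term

Expr has alternatives sharing prefix '1': factor to Expr → 1 Expr1 with Expr1 → ε | 1 2 | 2 Term.
Term has alternatives sharing prefix '2': factor to Term → 2 Term1 with Term1 → ε | 1.
Factor has alternatives sharing prefix '1': factor to Factor → 1 Factor1 with Factor1 → ε | 1 Term.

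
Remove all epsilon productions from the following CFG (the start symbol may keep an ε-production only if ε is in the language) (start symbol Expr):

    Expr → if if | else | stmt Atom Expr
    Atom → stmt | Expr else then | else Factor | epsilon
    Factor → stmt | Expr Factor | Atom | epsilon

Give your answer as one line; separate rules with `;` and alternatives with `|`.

Nullable nonterminals: {Atom, Factor}.
ε ∉ L(G), so no ε-production is kept.
Expand every rule over subsets of its nullable positions: Expr → stmt Atom Expr gives stmt Atom Expr | stmt Expr. Atom → else Factor gives else Factor | else. Factor → Expr Factor gives Expr Factor | Expr.

Expr → if if | else | stmt Atom Expr | stmt Expr; Atom → stmt | Expr else then | else Factor | else; Factor → stmt | Expr Factor | Expr | Atom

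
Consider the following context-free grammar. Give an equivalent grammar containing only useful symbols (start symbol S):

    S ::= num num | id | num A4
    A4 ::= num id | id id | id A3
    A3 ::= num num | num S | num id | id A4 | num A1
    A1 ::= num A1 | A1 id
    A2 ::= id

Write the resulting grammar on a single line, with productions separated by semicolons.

S ::= num num | id | num A4; A4 ::= num id | id id | id A3; A3 ::= num num | num S | num id | id A4

Generating nonterminals: {A2, A3, A4, S}.
Reachable from S after that: {A3, A4, S}.
Removed useless symbols: {A1, A2} and every production mentioning them.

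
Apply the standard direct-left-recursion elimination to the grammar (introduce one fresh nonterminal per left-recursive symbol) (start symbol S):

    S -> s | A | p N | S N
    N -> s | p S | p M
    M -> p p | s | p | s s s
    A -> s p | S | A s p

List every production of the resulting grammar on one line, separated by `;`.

S -> s S' | A S' | p N S'; N -> s | p S | p M; M -> p p | s | p | s s s; A -> s p A' | S A'; S' -> N S' | ε; A' -> s p A' | ε

S, A are directly left-recursive.
For S: α = {N}, β = {s, A, p N}. Rewrite as S → β S' and S' → α S' | ε.
For A: α = {s p}, β = {s p, S}. Rewrite as A → β A' and A' → α A' | ε.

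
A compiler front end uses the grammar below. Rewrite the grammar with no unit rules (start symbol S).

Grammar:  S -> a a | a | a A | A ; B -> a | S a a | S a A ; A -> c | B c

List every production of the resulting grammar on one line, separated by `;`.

Unit pairs: S ⇒* {A}.
For each unit pair (A, B), copy every non-unit production of B to A, then drop all unit productions.

S -> a a | a | a A | c | B c; B -> a | S a a | S a A; A -> c | B c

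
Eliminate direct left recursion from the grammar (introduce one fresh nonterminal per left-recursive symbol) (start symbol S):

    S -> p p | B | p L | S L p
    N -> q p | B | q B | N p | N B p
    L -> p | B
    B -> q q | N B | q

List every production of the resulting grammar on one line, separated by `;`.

Left recursion appears on S, N.
For S: α = {L p}, β = {p p, B, p L}. Rewrite as S → β S' and S' → α S' | ε.
For N: α = {p, B p}, β = {q p, B, q B}. Rewrite as N → β N' and N' → α N' | ε.

S -> p p S' | B S' | p L S'; N -> q p N' | B N' | q B N'; L -> p | B; B -> q q | N B | q; S' -> L p S' | ε; N' -> p N' | B p N' | ε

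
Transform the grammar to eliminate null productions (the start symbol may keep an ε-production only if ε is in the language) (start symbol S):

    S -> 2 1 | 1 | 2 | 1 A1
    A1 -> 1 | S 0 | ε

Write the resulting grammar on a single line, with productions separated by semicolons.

Nullable set = {A1}.
ε ∉ L(G), so no ε-production is kept.

S -> 2 1 | 1 | 2 | 1 A1; A1 -> 1 | S 0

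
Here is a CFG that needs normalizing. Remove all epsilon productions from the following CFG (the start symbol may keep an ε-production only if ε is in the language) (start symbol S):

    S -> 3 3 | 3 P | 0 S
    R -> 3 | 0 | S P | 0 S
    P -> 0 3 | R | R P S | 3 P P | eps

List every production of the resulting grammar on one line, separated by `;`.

Nullable set = {P}.
ε ∉ L(G), so no ε-production is kept.
Expand every rule over subsets of its nullable positions: S → 3 P gives 3 P | 3. R → S P gives S P | S. P → R P S gives R P S | R S. P → 3 P P gives 3 P P | 3 P | 3.

S -> 3 3 | 3 P | 3 | 0 S; R -> 3 | 0 | S P | S | 0 S; P -> 0 3 | R | R P S | R S | 3 P P | 3 P | 3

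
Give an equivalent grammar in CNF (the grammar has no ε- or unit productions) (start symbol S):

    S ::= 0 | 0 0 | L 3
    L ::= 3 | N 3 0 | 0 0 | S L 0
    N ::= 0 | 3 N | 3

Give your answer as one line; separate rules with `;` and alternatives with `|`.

S ::= 0 | X1 X1 | L X2; L ::= 3 | N Y1 | X1 X1 | S Y2; N ::= 0 | X2 N | 3; X1 ::= 0; X2 ::= 3; Y1 ::= X2 X1; Y2 ::= L X1

Introduce a nonterminal for each terminal appearing in a rule of length ≥ 2: X1 → 0, X2 → 3.
Binarize each right-hand side of length ≥ 3 by chaining fresh nonterminals (Y1, Y2, …): affected rules were L → N X2 X1; L → S L X1.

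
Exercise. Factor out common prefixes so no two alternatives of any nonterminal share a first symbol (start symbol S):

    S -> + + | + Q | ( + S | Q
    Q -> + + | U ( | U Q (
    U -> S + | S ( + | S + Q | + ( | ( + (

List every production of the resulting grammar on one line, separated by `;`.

S has alternatives sharing prefix '+': factor to S → + S' with S' → + | Q.
Q has alternatives sharing prefix 'U': factor to Q → U Q' with Q' → ( | Q (.
U has alternatives sharing prefix 'S': factor to U → S U' with U' → + | ( + | + Q.
U' has alternatives sharing prefix '+': factor to U' → + U'' with U'' → ε | Q.

S -> ( + S | Q | + S'; Q -> + + | U Q'; U -> + ( | ( + ( | S U'; S' -> + | Q; Q' -> ( | Q (; U' -> ( + | + U''; U'' -> ε | Q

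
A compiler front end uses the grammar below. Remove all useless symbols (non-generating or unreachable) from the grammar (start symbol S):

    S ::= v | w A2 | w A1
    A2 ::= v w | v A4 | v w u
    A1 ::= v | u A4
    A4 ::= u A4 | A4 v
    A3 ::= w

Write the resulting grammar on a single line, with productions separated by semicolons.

Generating nonterminals: {A1, A2, A3, S}.
Reachable from S after that: {A1, A2, S}.
Removed useless symbols: {A3, A4} and every production mentioning them.

S ::= v | w A2 | w A1; A2 ::= v w | v w u; A1 ::= v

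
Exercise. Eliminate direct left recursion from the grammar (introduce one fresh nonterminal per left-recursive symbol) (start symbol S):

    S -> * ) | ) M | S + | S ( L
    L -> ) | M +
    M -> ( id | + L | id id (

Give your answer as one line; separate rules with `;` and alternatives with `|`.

S -> * ) S' | ) M S'; L -> ) | M +; M -> ( id | + L | id id (; S' -> + S' | ( L S' | ε

Directly left-recursive nonterminal: S.
For S: α = {+, ( L}, β = {* ), ) M}. Rewrite as S → β S' and S' → α S' | ε.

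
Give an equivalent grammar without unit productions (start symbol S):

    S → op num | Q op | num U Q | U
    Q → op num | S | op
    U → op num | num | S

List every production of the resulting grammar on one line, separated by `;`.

Unit pairs: Q ⇒* {S, U}; S ⇒* {U}; U ⇒* {S}.
Replace each nonterminal's rules with the union of the non-unit rules of every nonterminal it unit-derives.

S → op num | num | Q op | num U Q; Q → op num | num | Q op | num U Q | op; U → op num | num | Q op | num U Q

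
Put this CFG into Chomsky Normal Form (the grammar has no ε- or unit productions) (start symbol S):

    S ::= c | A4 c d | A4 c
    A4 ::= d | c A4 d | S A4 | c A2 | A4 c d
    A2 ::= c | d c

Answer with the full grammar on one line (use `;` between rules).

S ::= c | A4 Y1 | A4 X1; A4 ::= d | X1 Y2 | S A4 | X1 A2 | A4 Y3; A2 ::= c | X2 X1; X1 ::= c; X2 ::= d; Y1 ::= X1 X2; Y2 ::= A4 X2; Y3 ::= X1 X2

Introduce a nonterminal for each terminal appearing in a rule of length ≥ 2: X1 → c, X2 → d.
Binarize each right-hand side of length ≥ 3 by chaining fresh nonterminals (Y1, Y2, …): affected rules were S → A4 X1 X2; A4 → X1 A4 X2; A4 → A4 X1 X2.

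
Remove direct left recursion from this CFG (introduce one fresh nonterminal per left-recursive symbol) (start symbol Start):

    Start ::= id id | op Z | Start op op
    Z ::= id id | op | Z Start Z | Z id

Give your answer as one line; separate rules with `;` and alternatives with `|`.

Start ::= id id Start1 | op Z Start1; Z ::= id id Z1 | op Z1; Start1 ::= op op Start1 | eps; Z1 ::= Start Z Z1 | id Z1 | eps

Directly left-recursive nonterminals: Start, Z.
For Start: α = {op op}, β = {id id, op Z}. Rewrite as Start → β Start1 and Start1 → α Start1 | ε.
For Z: α = {Start Z, id}, β = {id id, op}. Rewrite as Z → β Z1 and Z1 → α Z1 | ε.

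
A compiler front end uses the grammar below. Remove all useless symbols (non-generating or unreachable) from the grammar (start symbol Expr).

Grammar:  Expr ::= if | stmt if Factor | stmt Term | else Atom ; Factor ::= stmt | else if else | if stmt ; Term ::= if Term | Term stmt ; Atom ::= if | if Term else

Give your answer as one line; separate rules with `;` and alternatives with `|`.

Generating nonterminals: {Atom, Expr, Factor}.
Reachable from Expr after that: {Atom, Expr, Factor}.
Removed useless symbols: {Term} and every production mentioning them.

Expr ::= if | stmt if Factor | else Atom; Factor ::= stmt | else if else | if stmt; Atom ::= if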